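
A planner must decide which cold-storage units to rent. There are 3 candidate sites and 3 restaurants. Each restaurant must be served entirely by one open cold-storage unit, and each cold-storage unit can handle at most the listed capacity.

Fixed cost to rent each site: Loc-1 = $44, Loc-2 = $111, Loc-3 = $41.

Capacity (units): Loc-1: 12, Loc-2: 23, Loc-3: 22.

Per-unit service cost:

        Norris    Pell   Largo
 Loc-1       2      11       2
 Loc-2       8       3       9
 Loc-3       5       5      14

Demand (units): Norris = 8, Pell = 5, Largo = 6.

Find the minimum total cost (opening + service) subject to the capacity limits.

Minimum total cost: 162

Open {Loc-1, Loc-3}: Norris→Loc-3 5·8=40, Pell→Loc-3 5·5=25, Largo→Loc-1 2·6=12.
Loads: Loc-1 carries 6/12, Loc-3 carries 13/22. Service 77; fixed 85; total 162.
Next best feasible plan costs 190.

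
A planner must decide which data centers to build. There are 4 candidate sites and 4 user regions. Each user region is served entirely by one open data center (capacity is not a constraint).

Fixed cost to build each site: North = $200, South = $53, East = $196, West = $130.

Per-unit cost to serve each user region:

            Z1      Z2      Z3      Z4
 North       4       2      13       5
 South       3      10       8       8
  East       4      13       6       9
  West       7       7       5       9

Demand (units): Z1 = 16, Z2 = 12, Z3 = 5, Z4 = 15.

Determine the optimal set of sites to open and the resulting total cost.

Open South only; minimum total cost 381.

For any fixed open set, each user region goes to its cheapest open site; total = fixed + service.
{South}: Z1→South 3·16=48, Z2→South 10·12=120, Z3→South 8·5=40, Z4→South 8·15=120. Service 328; fixed 53; total 381.
{North}: Z1→North 4·16=64, Z2→North 2·12=24, Z3→North 13·5=65, Z4→North 5·15=75. Service 228; fixed 200; total 428.
{North, South}: service 187 + fixed 253 = 440
{North, South, East, West}: service 172 + fixed 579 = 751
No other subset beats 381.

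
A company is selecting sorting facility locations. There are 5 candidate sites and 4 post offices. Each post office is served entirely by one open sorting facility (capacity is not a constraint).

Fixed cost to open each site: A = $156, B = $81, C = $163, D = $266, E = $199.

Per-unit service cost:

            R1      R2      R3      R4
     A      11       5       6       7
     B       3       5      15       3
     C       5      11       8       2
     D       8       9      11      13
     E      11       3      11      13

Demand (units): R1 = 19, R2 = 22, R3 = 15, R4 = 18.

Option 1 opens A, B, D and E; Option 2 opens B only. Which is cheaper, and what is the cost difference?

Option 2 is cheaper by 442.

Option 1: {A, B, D, E}: R1→B 3·19=57, R2→E 3·22=66, R3→A 6·15=90, R4→B 3·18=54. Service 267; fixed 702; total 969.
Option 2: {B}: R1→B 3·19=57, R2→B 5·22=110, R3→B 15·15=225, R4→B 3·18=54. Service 446; fixed 81; total 527.
Difference: |969 − 527| = 442.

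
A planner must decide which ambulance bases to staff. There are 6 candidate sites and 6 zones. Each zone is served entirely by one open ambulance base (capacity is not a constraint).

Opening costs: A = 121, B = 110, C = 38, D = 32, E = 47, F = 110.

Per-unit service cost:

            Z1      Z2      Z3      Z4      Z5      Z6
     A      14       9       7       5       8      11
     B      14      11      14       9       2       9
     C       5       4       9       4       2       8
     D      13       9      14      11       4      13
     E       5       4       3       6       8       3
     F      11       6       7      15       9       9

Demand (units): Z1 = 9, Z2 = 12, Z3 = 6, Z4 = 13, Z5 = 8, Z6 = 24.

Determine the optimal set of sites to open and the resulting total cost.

For any fixed open set, each zone goes to its cheapest open site; total = fixed + service.
{C, E}: Z1→C 5·9=45, Z2→C 4·12=48, Z3→E 3·6=18, Z4→C 4·13=52, Z5→C 2·8=16, Z6→E 3·24=72. Service 251; fixed 85; total 336.
{C, D, E}: service 251 + fixed 117 = 368
{D, E}: service 293 + fixed 79 = 372
{A, B, C, D, E, F}: service 251 + fixed 458 = 709
No other subset beats 336.

Open C and E; minimum total cost 336.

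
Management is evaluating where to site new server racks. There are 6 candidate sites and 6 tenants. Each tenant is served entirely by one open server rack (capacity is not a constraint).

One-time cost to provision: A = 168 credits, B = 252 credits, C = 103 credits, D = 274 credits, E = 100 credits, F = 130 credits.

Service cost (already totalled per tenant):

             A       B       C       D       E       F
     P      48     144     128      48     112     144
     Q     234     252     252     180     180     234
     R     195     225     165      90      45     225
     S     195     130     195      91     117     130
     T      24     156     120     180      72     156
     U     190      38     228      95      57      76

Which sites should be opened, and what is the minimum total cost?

For any fixed open set, each tenant goes to its cheapest open site; total = fixed + service.
{E}: P→E 112, Q→E 180, R→E 45, S→E 117, T→E 72, U→E 57. Service 583; fixed 100; total 683.
{A, E}: P→A 48, Q→E 180, R→E 45, S→E 117, T→A 24, U→E 57. Service 471; fixed 268; total 739.
{C, E}: service 583 + fixed 203 = 786
{A, B, C, D, E, F}: service 426 + fixed 1027 = 1453
No other subset beats 683.

Open E only; minimum total cost 683.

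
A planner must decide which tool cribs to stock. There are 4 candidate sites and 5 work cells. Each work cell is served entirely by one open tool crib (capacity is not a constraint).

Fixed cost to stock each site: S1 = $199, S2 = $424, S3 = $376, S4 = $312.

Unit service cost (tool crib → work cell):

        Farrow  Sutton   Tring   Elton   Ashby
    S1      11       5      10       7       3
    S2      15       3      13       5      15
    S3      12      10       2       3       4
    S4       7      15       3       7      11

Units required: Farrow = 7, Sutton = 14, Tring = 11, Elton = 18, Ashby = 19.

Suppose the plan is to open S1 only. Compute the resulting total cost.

Each work cell is assigned to its cheapest site among the open ones.
{S1}: Farrow→S1 11·7=77, Sutton→S1 5·14=70, Tring→S1 10·11=110, Elton→S1 7·18=126, Ashby→S1 3·19=57. Service 440; fixed 199; total 639.

Total cost: 639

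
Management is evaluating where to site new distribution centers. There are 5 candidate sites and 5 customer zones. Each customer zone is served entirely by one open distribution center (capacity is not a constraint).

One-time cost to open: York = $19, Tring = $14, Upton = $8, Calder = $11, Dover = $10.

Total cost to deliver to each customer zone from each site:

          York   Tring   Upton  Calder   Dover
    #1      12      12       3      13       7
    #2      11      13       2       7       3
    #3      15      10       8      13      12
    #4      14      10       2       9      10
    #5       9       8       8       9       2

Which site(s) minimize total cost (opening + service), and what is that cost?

For any fixed open set, each customer zone goes to its cheapest open site; total = fixed + service.
{Upton}: #1→Upton 3, #2→Upton 2, #3→Upton 8, #4→Upton 2, #5→Upton 8. Service 23; fixed 8; total 31.
{Upton, Dover}: service 17 + fixed 18 = 35
{Upton, Calder}: service 23 + fixed 19 = 42
{York, Tring, Upton, Calder, Dover}: #1→Upton 3, #2→Upton 2, #3→Upton 8, #4→Upton 2, #5→Dover 2. Service 17; fixed 62; total 79.
No other subset beats 31.

Open Upton only; minimum total cost 31.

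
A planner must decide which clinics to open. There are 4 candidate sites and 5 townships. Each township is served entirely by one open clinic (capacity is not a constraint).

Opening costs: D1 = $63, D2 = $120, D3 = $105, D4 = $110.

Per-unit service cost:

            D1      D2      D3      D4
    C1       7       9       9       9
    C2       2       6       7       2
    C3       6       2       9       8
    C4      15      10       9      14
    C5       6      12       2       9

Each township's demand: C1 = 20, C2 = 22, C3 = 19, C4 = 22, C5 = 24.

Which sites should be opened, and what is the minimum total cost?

Open D1 and D3; minimum total cost 712.

For any fixed open set, each township goes to its cheapest open site; total = fixed + service.
{D1, D3}: C1→D1 7·20=140, C2→D1 2·22=44, C3→D1 6·19=114, C4→D3 9·22=198, C5→D3 2·24=48. Service 544; fixed 168; total 712.
{D1, D2, D3}: C1→D1 7·20=140, C2→D1 2·22=44, C3→D2 2·19=38, C4→D3 9·22=198, C5→D3 2·24=48. Service 468; fixed 288; total 756.
{D1, D2}: service 586 + fixed 183 = 769
{D1, D2, D3, D4}: service 468 + fixed 398 = 866
(All 15 nonempty subsets were checked; D1 and D3 is lowest.)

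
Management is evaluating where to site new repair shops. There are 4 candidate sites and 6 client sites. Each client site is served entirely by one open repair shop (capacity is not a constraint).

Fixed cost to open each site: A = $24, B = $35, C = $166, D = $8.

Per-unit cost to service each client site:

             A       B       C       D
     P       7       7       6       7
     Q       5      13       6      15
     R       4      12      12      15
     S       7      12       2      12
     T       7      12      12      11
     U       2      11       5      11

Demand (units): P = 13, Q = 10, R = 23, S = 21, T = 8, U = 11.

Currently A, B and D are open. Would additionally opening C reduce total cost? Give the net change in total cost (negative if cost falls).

No — net change +48 (cost rises by 48).

Current service cost with {A, B, D}: 458.
Adding C: each client site re-picks its cheapest; new service cost 340, saving 118.
Extra fixed cost: 166. Net change = 166 − 118 = 48.
(Totals: 525 → 573.)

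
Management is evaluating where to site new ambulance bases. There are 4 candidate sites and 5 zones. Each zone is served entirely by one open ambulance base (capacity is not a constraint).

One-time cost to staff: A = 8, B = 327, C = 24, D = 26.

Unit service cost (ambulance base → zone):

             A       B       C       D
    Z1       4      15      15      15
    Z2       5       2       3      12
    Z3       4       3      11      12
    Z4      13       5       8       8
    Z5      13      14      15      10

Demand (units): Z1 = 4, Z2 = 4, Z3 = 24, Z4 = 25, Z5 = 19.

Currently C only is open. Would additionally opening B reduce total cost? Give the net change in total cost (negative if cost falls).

Current service cost with {C}: 821.
Adding B: each zone re-picks its cheapest; new service cost 531, saving 290.
Extra fixed cost: 327. Net change = 327 − 290 = 37.
(Totals: 845 → 882.)

No — net change +37 (cost rises by 37).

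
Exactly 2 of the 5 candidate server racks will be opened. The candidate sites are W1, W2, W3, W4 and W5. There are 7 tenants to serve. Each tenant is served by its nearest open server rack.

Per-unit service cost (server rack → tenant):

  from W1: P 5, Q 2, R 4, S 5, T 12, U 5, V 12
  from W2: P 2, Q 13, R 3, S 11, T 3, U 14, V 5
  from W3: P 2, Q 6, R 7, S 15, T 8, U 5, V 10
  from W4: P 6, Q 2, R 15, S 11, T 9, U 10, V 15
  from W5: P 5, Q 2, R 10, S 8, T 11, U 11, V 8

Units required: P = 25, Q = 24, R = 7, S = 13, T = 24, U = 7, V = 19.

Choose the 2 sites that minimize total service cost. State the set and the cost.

Choose W1 and W2; total service cost 386.

With exactly 2 open, each tenant uses its cheapest among the chosen.
{W1, W2}: P→W2 2·25=50, Q→W1 2·24=48, R→W2 3·7=21, S→W1 5·13=65, T→W2 3·24=72, U→W1 5·7=35, V→W2 5·19=95. Service cost 386.
{W2, W5}: service cost 467
{W2, W4}: service cost 499
Among all 10 size-2 choices, {W1, W2} is lowest.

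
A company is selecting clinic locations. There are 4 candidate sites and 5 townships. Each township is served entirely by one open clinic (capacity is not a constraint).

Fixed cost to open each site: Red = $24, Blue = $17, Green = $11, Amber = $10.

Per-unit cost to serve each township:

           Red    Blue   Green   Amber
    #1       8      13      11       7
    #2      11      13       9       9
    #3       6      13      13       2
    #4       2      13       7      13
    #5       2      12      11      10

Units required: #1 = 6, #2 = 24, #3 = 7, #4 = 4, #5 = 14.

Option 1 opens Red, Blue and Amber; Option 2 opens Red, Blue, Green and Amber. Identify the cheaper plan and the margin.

Option 1 is cheaper by 11.

Option 1: {Red, Blue, Amber}: #1→Amber 7·6=42, #2→Amber 9·24=216, #3→Amber 2·7=14, #4→Red 2·4=8, #5→Red 2·14=28. Service 308; fixed 51; total 359.
Option 2: {Red, Blue, Green, Amber}: #1→Amber 7·6=42, #2→Green 9·24=216, #3→Amber 2·7=14, #4→Red 2·4=8, #5→Red 2·14=28. Service 308; fixed 62; total 370.
Difference: |359 − 370| = 11.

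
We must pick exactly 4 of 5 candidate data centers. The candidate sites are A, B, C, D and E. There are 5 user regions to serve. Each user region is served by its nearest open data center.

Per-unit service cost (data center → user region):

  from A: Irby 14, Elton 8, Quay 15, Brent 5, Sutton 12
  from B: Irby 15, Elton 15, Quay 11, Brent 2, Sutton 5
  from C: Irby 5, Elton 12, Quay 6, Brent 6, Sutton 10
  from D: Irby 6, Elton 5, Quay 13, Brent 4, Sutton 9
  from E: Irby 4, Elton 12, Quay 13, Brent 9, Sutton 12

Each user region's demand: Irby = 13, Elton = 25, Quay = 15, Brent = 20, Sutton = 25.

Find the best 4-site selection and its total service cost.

With exactly 4 open, each user region uses its cheapest among the chosen.
{B, C, D, E}: Irby→E 4·13=52, Elton→D 5·25=125, Quay→C 6·15=90, Brent→B 2·20=40, Sutton→B 5·25=125. Service cost 432.
{A, B, C, D}: service cost 445
{A, B, C, E}: service cost 507
Among all 5 size-4 choices, {B, C, D, E} is lowest.

Choose B, C, D and E; total service cost 432.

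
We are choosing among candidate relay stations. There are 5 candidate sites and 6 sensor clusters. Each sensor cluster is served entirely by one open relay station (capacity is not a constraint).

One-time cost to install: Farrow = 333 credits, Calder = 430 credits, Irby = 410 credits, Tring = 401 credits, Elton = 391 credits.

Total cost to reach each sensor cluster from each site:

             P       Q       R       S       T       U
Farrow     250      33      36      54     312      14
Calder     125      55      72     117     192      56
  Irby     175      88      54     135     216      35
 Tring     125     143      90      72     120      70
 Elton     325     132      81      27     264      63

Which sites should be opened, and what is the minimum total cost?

Open Tring only; minimum total cost 1021.

For any fixed open set, each sensor cluster goes to its cheapest open site; total = fixed + service.
{Tring}: P→Tring 125, Q→Tring 143, R→Tring 90, S→Tring 72, T→Tring 120, U→Tring 70. Service 620; fixed 401; total 1021.
{Farrow}: P→Farrow 250, Q→Farrow 33, R→Farrow 36, S→Farrow 54, T→Farrow 312, U→Farrow 14. Service 699; fixed 333; total 1032.
{Calder}: service 617 + fixed 430 = 1047
{Farrow, Calder, Irby, Tring, Elton}: service 355 + fixed 1965 = 2320
No other subset beats 1021.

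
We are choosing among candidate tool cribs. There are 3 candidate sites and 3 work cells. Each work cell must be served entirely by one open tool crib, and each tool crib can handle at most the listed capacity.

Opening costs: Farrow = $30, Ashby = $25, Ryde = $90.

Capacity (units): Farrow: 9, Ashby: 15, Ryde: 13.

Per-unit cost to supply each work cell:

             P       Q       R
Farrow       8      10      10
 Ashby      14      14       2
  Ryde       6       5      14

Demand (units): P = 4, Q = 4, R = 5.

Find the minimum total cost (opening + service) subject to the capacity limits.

Minimum total cost: 137

Open {Farrow, Ashby}: P→Farrow 8·4=32, Q→Farrow 10·4=40, R→Ashby 2·5=10.
Loads: Farrow carries 8/9, Ashby carries 5/15. Service 82; fixed 55; total 137.
Next best feasible plan costs 147.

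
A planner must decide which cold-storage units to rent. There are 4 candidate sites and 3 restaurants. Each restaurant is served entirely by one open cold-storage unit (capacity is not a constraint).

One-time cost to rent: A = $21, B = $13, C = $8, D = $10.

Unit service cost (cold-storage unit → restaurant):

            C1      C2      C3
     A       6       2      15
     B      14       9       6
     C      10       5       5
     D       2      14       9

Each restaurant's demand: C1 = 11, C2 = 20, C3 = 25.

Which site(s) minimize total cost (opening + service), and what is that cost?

For any fixed open set, each restaurant goes to its cheapest open site; total = fixed + service.
{A, C, D}: C1→D 2·11=22, C2→A 2·20=40, C3→C 5·25=125. Service 187; fixed 39; total 226.
{A, B, C, D}: service 187 + fixed 52 = 239
{A, B, D}: service 212 + fixed 44 = 256
{C}: C1→C 10·11=110, C2→C 5·20=100, C3→C 5·25=125. Service 335; fixed 8; total 343.
No other subset beats 226.

Open A, C and D; minimum total cost 226.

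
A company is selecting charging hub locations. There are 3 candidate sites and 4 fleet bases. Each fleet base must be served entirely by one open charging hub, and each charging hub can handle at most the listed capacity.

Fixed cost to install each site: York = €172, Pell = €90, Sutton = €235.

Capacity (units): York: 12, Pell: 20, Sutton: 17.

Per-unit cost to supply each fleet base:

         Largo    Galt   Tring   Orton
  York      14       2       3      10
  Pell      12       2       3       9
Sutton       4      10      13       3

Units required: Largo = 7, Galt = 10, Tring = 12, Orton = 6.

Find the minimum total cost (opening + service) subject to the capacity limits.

Minimum total cost: 543

Open {Pell, Sutton}: Largo→Sutton 4·7=28, Galt→Sutton 10·10=100, Tring→Pell 3·12=36, Orton→Pell 9·6=54.
Loads: Pell carries 18/20, Sutton carries 17/17. Service 218; fixed 325; total 543.
Next best feasible plan costs 563.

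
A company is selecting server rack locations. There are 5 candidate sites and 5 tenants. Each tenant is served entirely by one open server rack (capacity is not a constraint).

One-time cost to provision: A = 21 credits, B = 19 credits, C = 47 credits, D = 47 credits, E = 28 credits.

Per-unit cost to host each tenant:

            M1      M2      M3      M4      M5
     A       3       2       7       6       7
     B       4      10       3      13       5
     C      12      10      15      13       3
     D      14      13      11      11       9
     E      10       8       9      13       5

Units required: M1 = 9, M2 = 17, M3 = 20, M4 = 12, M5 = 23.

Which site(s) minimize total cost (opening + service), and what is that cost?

For any fixed open set, each tenant goes to its cheapest open site; total = fixed + service.
{A, B}: M1→A 3·9=27, M2→A 2·17=34, M3→B 3·20=60, M4→A 6·12=72, M5→B 5·23=115. Service 308; fixed 40; total 348.
{A, B, C}: service 262 + fixed 87 = 349
{A, B, E}: service 308 + fixed 68 = 376
{A, B, C, D, E}: service 262 + fixed 162 = 424
No other subset beats 348.

Open A and B; minimum total cost 348.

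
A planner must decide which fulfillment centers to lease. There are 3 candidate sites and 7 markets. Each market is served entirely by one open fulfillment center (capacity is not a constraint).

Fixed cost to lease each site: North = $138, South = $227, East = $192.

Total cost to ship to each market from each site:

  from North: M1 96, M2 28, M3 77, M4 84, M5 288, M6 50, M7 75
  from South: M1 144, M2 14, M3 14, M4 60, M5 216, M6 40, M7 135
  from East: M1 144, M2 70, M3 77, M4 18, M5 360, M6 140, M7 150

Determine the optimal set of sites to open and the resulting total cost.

For any fixed open set, each market goes to its cheapest open site; total = fixed + service.
{North}: M1→North 96, M2→North 28, M3→North 77, M4→North 84, M5→North 288, M6→North 50, M7→North 75. Service 698; fixed 138; total 836.
{South}: service 623 + fixed 227 = 850
{North, South}: service 515 + fixed 365 = 880
{North, South, East}: M1→North 96, M2→South 14, M3→South 14, M4→East 18, M5→South 216, M6→South 40, M7→North 75. Service 473; fixed 557; total 1030.
No other subset beats 836.

Open North only; minimum total cost 836.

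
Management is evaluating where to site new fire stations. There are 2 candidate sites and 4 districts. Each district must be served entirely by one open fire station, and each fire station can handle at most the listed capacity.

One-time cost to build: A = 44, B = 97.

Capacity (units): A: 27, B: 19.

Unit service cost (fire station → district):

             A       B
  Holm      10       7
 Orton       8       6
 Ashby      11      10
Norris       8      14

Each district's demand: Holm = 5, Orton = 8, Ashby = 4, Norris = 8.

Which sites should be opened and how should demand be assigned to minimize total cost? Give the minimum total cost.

Minimum total cost: 266

Open {A}: Holm→A 10·5=50, Orton→A 8·8=64, Ashby→A 11·4=44, Norris→A 8·8=64.
Loads: A carries 25/27. Service 222; fixed 44; total 266.
Next best feasible plan costs 328.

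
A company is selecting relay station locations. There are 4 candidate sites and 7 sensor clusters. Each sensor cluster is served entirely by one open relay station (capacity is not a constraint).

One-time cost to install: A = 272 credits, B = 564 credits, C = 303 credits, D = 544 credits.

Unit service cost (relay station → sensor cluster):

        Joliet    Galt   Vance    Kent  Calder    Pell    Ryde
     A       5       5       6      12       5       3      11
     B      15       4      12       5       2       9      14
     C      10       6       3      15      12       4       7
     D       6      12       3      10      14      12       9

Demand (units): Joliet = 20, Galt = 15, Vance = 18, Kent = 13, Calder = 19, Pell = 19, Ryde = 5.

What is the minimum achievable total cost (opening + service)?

For any fixed open set, each sensor cluster goes to its cheapest open site; total = fixed + service.
{A}: Joliet→A 5·20=100, Galt→A 5·15=75, Vance→A 6·18=108, Kent→A 12·13=156, Calder→A 5·19=95, Pell→A 3·19=57, Ryde→A 11·5=55. Service 646; fixed 272; total 918.
{A, C}: service 572 + fixed 575 = 1147
{C}: service 878 + fixed 303 = 1181
{A, B, C, D}: service 409 + fixed 1683 = 2092
(All 15 nonempty subsets were checked; A only is lowest.)

Minimum total cost: 918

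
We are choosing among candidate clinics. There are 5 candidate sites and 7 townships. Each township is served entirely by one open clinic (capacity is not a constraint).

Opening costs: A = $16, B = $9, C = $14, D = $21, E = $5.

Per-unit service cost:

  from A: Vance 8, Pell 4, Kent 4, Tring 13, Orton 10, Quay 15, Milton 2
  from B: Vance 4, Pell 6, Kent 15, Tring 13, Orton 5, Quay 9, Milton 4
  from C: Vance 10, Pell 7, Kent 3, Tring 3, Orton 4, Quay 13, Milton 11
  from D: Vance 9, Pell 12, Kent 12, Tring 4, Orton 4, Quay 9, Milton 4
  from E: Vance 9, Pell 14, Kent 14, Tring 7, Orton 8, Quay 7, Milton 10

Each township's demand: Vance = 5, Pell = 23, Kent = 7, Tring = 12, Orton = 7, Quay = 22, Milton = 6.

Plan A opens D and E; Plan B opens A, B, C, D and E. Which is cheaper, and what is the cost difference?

Plan B is cheaper by 257.

Plan A: {D, E}: Vance→D 9·5=45, Pell→D 12·23=276, Kent→D 12·7=84, Tring→D 4·12=48, Orton→D 4·7=28, Quay→E 7·22=154, Milton→D 4·6=24. Service 659; fixed 26; total 685.
Plan B: {A, B, C, D, E}: Vance→B 4·5=20, Pell→A 4·23=92, Kent→C 3·7=21, Tring→C 3·12=36, Orton→C 4·7=28, Quay→E 7·22=154, Milton→A 2·6=12. Service 363; fixed 65; total 428.
Difference: |685 − 428| = 257.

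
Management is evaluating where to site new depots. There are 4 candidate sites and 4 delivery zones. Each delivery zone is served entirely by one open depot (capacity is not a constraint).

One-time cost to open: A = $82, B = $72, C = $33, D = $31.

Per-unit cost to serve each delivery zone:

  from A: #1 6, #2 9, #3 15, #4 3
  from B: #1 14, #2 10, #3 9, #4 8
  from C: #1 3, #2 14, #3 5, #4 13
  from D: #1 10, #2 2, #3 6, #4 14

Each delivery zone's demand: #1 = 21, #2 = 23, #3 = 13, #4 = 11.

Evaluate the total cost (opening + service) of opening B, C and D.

Each delivery zone is assigned to its cheapest site among the open ones.
{B, C, D}: #1→C 3·21=63, #2→D 2·23=46, #3→C 5·13=65, #4→B 8·11=88. Service 262; fixed 136; total 398.

Total cost: 398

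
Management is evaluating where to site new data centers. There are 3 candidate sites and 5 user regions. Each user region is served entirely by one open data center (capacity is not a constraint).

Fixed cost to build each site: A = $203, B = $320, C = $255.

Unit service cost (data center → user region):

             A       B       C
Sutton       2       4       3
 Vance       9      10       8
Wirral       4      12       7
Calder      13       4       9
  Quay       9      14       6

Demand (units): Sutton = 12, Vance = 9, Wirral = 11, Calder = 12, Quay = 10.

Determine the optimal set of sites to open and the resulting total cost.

Open A only; minimum total cost 598.

For any fixed open set, each user region goes to its cheapest open site; total = fixed + service.
{A}: Sutton→A 2·12=24, Vance→A 9·9=81, Wirral→A 4·11=44, Calder→A 13·12=156, Quay→A 9·10=90. Service 395; fixed 203; total 598.
{C}: service 353 + fixed 255 = 608
{A, C}: service 308 + fixed 458 = 766
{A, B, C}: service 248 + fixed 778 = 1026
(All 7 nonempty subsets were checked; A only is lowest.)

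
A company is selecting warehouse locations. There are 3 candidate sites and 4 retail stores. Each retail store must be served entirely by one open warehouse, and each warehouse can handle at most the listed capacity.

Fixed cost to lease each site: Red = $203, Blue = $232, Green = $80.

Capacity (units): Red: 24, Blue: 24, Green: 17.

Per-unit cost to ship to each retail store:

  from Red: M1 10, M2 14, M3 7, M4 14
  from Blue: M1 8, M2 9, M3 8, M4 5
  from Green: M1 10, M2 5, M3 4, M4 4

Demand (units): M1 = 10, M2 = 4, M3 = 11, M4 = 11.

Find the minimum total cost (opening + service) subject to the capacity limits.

Open {Blue, Green}: M1→Blue 8·10=80, M2→Green 5·4=20, M3→Green 4·11=44, M4→Blue 5·11=55.
Loads: Blue carries 21/24, Green carries 15/17. Service 199; fixed 312; total 511.
Next best feasible plan costs 524.

Minimum total cost: 511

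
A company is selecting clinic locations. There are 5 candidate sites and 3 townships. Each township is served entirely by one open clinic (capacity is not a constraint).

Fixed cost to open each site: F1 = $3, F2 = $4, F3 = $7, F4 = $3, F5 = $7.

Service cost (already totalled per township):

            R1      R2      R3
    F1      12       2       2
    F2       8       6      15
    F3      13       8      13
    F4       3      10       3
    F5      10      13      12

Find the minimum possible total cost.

Minimum total cost: 13

For any fixed open set, each township goes to its cheapest open site; total = fixed + service.
{F1, F4}: R1→F4 3, R2→F1 2, R3→F1 2. Service 7; fixed 6; total 13.
{F1, F2, F4}: service 7 + fixed 10 = 17
{F1}: service 16 + fixed 3 = 19
{F1, F2, F3, F4, F5}: R1→F4 3, R2→F1 2, R3→F1 2. Service 7; fixed 24; total 31.
No other subset beats 13.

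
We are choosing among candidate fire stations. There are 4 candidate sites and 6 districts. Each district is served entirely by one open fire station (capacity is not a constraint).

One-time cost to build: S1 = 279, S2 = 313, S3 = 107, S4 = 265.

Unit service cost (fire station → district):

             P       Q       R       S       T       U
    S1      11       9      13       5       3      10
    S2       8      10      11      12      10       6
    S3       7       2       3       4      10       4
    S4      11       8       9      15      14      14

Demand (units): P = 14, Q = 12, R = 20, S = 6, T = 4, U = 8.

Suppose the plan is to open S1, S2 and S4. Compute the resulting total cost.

Each district is assigned to its cheapest site among the open ones.
{S1, S2, S4}: P→S2 8·14=112, Q→S4 8·12=96, R→S4 9·20=180, S→S1 5·6=30, T→S1 3·4=12, U→S2 6·8=48. Service 478; fixed 857; total 1335.

Total cost: 1335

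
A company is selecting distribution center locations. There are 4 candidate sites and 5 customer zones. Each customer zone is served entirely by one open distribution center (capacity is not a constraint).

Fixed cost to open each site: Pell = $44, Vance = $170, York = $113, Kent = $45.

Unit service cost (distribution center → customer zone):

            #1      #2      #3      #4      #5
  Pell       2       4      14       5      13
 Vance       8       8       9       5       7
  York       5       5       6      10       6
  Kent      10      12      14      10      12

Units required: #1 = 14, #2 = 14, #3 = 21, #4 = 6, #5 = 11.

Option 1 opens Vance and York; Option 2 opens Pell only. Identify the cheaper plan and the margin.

Option 1: {Vance, York}: #1→York 5·14=70, #2→York 5·14=70, #3→York 6·21=126, #4→Vance 5·6=30, #5→York 6·11=66. Service 362; fixed 283; total 645.
Option 2: {Pell}: #1→Pell 2·14=28, #2→Pell 4·14=56, #3→Pell 14·21=294, #4→Pell 5·6=30, #5→Pell 13·11=143. Service 551; fixed 44; total 595.
Difference: |645 − 595| = 50.

Option 2 is cheaper by 50.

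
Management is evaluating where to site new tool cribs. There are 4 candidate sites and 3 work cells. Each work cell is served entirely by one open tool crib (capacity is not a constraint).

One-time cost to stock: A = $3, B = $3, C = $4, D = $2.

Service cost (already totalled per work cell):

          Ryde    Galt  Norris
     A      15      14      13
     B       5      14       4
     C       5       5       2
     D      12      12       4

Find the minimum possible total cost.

For any fixed open set, each work cell goes to its cheapest open site; total = fixed + service.
{C}: Ryde→C 5, Galt→C 5, Norris→C 2. Service 12; fixed 4; total 16.
{C, D}: service 12 + fixed 6 = 18
{A, C}: Ryde→C 5, Galt→C 5, Norris→C 2. Service 12; fixed 7; total 19.
{A, B, C, D}: service 12 + fixed 12 = 24
No other subset beats 16.

Minimum total cost: 16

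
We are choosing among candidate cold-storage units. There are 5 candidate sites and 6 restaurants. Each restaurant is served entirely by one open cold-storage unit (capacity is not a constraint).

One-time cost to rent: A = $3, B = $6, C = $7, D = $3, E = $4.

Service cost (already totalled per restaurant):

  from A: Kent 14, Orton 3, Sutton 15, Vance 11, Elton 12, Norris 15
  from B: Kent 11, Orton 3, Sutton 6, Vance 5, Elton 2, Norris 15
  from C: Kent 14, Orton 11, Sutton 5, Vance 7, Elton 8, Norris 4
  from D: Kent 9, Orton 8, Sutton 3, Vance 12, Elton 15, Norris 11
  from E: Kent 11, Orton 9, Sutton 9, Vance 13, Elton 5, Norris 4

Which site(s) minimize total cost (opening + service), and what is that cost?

Open B, D and E; minimum total cost 39.

For any fixed open set, each restaurant goes to its cheapest open site; total = fixed + service.
{B, D, E}: Kent→D 9, Orton→B 3, Sutton→D 3, Vance→B 5, Elton→B 2, Norris→E 4. Service 26; fixed 13; total 39.
{B, E}: service 31 + fixed 10 = 41
{A, B, D, E}: Kent→D 9, Orton→A 3, Sutton→D 3, Vance→B 5, Elton→B 2, Norris→E 4. Service 26; fixed 16; total 42.
{A, B, C, D, E}: Kent→D 9, Orton→A 3, Sutton→D 3, Vance→B 5, Elton→B 2, Norris→C 4. Service 26; fixed 23; total 49.
No other subset beats 39.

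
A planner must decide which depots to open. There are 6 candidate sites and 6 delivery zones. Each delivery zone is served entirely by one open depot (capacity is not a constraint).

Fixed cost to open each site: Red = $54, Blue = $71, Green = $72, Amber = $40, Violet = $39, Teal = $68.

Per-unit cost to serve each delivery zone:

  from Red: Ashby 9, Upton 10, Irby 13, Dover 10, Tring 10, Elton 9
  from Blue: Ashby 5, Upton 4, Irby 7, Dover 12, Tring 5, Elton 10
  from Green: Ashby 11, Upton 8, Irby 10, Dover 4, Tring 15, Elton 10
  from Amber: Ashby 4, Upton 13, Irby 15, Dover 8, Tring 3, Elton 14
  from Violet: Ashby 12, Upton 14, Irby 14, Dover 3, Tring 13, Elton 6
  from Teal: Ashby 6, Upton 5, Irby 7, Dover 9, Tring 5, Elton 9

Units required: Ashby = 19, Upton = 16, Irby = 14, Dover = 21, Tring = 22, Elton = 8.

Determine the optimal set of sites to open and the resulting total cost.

For any fixed open set, each delivery zone goes to its cheapest open site; total = fixed + service.
{Blue, Amber, Violet}: Ashby→Amber 4·19=76, Upton→Blue 4·16=64, Irby→Blue 7·14=98, Dover→Violet 3·21=63, Tring→Amber 3·22=66, Elton→Violet 6·8=48. Service 415; fixed 150; total 565.
{Amber, Violet, Teal}: Ashby→Amber 4·19=76, Upton→Teal 5·16=80, Irby→Teal 7·14=98, Dover→Violet 3·21=63, Tring→Amber 3·22=66, Elton→Violet 6·8=48. Service 431; fixed 147; total 578.
{Blue, Violet}: service 478 + fixed 110 = 588
{Red, Blue, Green, Amber, Violet, Teal}: service 415 + fixed 344 = 759
No other subset beats 565.

Open Blue, Amber and Violet; minimum total cost 565.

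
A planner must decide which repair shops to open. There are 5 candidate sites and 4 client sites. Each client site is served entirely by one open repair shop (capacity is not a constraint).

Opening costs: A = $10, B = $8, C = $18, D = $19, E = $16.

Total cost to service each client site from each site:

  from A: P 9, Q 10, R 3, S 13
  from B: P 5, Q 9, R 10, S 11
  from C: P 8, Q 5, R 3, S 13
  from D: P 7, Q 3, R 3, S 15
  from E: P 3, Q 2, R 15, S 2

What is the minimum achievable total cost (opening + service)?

For any fixed open set, each client site goes to its cheapest open site; total = fixed + service.
{A, E}: P→E 3, Q→E 2, R→A 3, S→E 2. Service 10; fixed 26; total 36.
{E}: P→E 3, Q→E 2, R→E 15, S→E 2. Service 22; fixed 16; total 38.
{B, E}: P→E 3, Q→E 2, R→B 10, S→E 2. Service 17; fixed 24; total 41.
{A, B, C, D, E}: service 10 + fixed 71 = 81
No other subset beats 36.

Minimum total cost: 36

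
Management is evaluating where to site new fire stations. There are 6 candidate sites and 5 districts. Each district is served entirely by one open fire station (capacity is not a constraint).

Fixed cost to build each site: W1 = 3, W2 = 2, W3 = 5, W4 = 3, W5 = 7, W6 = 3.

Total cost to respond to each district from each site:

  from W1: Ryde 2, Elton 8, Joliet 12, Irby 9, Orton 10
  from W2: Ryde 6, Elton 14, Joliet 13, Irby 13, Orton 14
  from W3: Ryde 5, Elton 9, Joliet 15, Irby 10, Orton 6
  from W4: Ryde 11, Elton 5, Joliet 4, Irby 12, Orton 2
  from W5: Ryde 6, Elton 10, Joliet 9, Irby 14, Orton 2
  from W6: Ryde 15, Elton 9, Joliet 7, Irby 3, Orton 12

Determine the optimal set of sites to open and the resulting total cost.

For any fixed open set, each district goes to its cheapest open site; total = fixed + service.
{W1, W4, W6}: Ryde→W1 2, Elton→W4 5, Joliet→W4 4, Irby→W6 3, Orton→W4 2. Service 16; fixed 9; total 25.
{W1, W2, W4, W6}: Ryde→W1 2, Elton→W4 5, Joliet→W4 4, Irby→W6 3, Orton→W4 2. Service 16; fixed 11; total 27.
{W1, W4}: service 22 + fixed 6 = 28
{W1, W2, W3, W4, W5, W6}: service 16 + fixed 23 = 39
No other subset beats 25.

Open W1, W4 and W6; minimum total cost 25.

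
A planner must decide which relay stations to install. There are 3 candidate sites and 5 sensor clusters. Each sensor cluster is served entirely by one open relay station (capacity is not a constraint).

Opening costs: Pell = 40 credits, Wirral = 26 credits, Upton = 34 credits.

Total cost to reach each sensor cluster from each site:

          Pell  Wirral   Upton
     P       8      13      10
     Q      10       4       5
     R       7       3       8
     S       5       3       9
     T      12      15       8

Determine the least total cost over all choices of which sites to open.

Minimum total cost: 64

For any fixed open set, each sensor cluster goes to its cheapest open site; total = fixed + service.
{Wirral}: P→Wirral 13, Q→Wirral 4, R→Wirral 3, S→Wirral 3, T→Wirral 15. Service 38; fixed 26; total 64.
{Upton}: service 40 + fixed 34 = 74
{Pell}: P→Pell 8, Q→Pell 10, R→Pell 7, S→Pell 5, T→Pell 12. Service 42; fixed 40; total 82.
{Pell, Wirral, Upton}: service 26 + fixed 100 = 126
No other subset beats 64.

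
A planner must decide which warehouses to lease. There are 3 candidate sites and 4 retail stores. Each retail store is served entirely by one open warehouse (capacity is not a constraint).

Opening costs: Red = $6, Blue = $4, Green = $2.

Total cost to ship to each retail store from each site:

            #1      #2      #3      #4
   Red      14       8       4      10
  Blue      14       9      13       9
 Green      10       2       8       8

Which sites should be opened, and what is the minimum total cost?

Open Green only; minimum total cost 30.

For any fixed open set, each retail store goes to its cheapest open site; total = fixed + service.
{Green}: #1→Green 10, #2→Green 2, #3→Green 8, #4→Green 8. Service 28; fixed 2; total 30.
{Red, Green}: #1→Green 10, #2→Green 2, #3→Red 4, #4→Green 8. Service 24; fixed 8; total 32.
{Blue, Green}: #1→Green 10, #2→Green 2, #3→Green 8, #4→Green 8. Service 28; fixed 6; total 34.
{Red, Blue, Green}: service 24 + fixed 12 = 36
No other subset beats 30.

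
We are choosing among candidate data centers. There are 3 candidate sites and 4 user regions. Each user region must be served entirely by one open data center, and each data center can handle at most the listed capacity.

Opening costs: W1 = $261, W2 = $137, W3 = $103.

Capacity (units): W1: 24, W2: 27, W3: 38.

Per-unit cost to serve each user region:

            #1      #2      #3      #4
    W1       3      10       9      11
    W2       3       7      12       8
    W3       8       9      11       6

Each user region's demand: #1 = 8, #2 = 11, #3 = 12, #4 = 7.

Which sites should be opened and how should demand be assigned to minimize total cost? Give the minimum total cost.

Open {W3}: #1→W3 8·8=64, #2→W3 9·11=99, #3→W3 11·12=132, #4→W3 6·7=42.
Loads: W3 carries 38/38. Service 337; fixed 103; total 440.
Next best feasible plan costs 515.

Minimum total cost: 440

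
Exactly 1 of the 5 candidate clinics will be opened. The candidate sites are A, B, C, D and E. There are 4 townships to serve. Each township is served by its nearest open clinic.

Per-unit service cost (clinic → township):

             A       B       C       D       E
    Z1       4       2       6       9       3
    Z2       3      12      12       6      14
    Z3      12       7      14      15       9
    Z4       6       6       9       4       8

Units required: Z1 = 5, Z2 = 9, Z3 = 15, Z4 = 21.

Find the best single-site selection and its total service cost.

Choose B only; total service cost 349.

With exactly 1 open, each township uses its cheapest among the chosen.
{B}: Z1→B 2·5=10, Z2→B 12·9=108, Z3→B 7·15=105, Z4→B 6·21=126. Service cost 349.
{A}: service cost 353
{D}: service cost 408
Among all 5 size-1 choices, {B} is lowest.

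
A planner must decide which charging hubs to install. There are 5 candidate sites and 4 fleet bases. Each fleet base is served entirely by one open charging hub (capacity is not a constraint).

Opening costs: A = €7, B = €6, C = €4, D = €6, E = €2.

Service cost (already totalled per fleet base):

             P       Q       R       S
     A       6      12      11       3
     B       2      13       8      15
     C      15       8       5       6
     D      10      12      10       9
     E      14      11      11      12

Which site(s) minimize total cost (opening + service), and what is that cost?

Open B and C; minimum total cost 31.

For any fixed open set, each fleet base goes to its cheapest open site; total = fixed + service.
{B, C}: P→B 2, Q→C 8, R→C 5, S→C 6. Service 21; fixed 10; total 31.
{A, C}: P→A 6, Q→C 8, R→C 5, S→A 3. Service 22; fixed 11; total 33.
{B, C, E}: P→B 2, Q→C 8, R→C 5, S→C 6. Service 21; fixed 12; total 33.
{A, B, C, D, E}: P→B 2, Q→C 8, R→C 5, S→A 3. Service 18; fixed 25; total 43.
No other subset beats 31.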